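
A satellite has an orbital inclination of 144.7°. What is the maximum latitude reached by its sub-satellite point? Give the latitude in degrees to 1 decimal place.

35.3°

Retrograde orbit: the ground track reaches ±(180° − i) = ±(180 − 144.7) = ±35.3°.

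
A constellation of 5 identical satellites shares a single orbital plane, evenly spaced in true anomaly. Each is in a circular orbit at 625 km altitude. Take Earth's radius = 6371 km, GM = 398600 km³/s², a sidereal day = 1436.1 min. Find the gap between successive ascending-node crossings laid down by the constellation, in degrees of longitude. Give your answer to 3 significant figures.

4.87°

Semi-major axis a = 6371 + 625 = 6996 km. Period T = 2π√(a³/μ) = 2π√(6996³/398600) = 5823.5 s = 97.06 min.
Single-satellite node shift = (5823.5/86166) × 360° = 24.33°.
With 5 satellites evenly phased, successive equator crossings are 24.33/5 = 4.866° apart.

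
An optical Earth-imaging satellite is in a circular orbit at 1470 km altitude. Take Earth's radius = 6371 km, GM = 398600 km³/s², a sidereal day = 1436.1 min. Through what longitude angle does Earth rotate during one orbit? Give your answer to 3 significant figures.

Semi-major axis a = 6371 + 1470 = 7841 km. Period T = 2π√(a³/μ) = 2π√(7841³/398600) = 6909.8 s = 115.16 min.
During one orbit Earth rotates (6909.8 / 86166) × 360° = 28.87°.

28.9°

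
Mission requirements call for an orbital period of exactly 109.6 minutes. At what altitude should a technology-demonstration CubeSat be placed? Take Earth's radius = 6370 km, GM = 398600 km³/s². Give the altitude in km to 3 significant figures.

1220 km

T = 109.6 min = 6576.0 s.
From T = 2π√(a³/μ): a = (μ T²/4π²)^(1/3) = (398600 × 6576.0² / 4π²)^(1/3) = 7586 km.
Altitude h = a − R = 7586 − 6370 = 1216 km.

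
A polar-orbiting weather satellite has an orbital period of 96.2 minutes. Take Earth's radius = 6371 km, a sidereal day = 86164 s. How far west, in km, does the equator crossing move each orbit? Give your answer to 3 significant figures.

T = 96.2 min = 5772.0 s.
During one orbit Earth rotates (5772.0 / 86164) × 360° = 24.12°.
At the equator that is 24.12° × (2π·6371/360) km/° = 24.12 × 111.2 = 2682 km.

2680 km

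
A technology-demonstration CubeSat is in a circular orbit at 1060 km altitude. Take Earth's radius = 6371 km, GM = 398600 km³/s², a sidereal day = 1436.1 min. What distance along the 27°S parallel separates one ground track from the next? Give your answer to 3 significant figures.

Semi-major axis a = 6371 + 1060 = 7431 km. Period T = 2π√(a³/μ) = 2π√(7431³/398600) = 6375.0 s = 106.25 min.
Node shift per orbit = (6375.0/86166) × 360° = 26.63°.
Equatorial spacing = 26.63 × 111.2 km/° = 2962 km.
At 27° latitude, spacing = 2962 × cos(27°) = 2639 km.

2640 km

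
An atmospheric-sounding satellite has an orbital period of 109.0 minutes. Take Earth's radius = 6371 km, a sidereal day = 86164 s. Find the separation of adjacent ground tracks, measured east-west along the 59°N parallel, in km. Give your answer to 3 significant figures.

1560 km

T = 109.0 min = 6540.0 s.
Node shift per orbit = (6540.0/86164) × 360° = 27.32°.
Equatorial spacing = 27.32 × 111.2 km/° = 3038 km.
At 59° latitude, spacing = 3038 × cos(59°) = 1565 km.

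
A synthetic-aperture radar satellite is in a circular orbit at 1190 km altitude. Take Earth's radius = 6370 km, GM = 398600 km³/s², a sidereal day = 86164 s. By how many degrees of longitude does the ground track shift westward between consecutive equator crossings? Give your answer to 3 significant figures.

27.3°

Semi-major axis a = 6370 + 1190 = 7560 km. Period T = 2π√(a³/μ) = 2π√(7560³/398600) = 6541.7 s = 109.03 min.
During one orbit Earth rotates (6541.7 / 86164) × 360° = 27.33°.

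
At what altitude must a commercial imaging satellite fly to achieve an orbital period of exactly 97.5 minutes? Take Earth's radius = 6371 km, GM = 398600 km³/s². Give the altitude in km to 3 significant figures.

646 km

T = 97.5 min = 5850.0 s.
From T = 2π√(a³/μ): a = (μ T²/4π²)^(1/3) = (398600 × 5850.0² / 4π²)^(1/3) = 7017 km.
Altitude h = a − R = 7017 − 6371 = 646 km.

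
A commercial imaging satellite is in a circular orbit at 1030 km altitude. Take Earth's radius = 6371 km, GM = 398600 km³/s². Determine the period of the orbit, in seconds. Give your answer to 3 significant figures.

6340 seconds

Semi-major axis a = 6371 + 1030 = 7401 km. Period T = 2π√(a³/μ) = 2π√(7401³/398600) = 6336.5 s = 105.61 min.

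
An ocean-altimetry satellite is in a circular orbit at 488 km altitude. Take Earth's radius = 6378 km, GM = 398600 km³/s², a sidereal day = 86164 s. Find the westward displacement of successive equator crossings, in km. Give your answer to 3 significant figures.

2630 km

Semi-major axis a = 6378 + 488 = 6866 km. Period T = 2π√(a³/μ) = 2π√(6866³/398600) = 5662.0 s = 94.37 min.
During one orbit Earth rotates (5662.0 / 86164) × 360° = 23.66°.
At the equator that is 23.66° × (2π·6378/360) km/° = 23.66 × 111.3 = 2633 km.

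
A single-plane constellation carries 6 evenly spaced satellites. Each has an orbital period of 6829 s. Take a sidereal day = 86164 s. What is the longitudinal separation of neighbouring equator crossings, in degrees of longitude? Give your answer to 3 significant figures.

Single-satellite node shift = (6829.0/86164) × 360° = 28.53°.
With 6 satellites evenly phased, successive equator crossings are 28.53/6 = 4.755° apart.

4.76°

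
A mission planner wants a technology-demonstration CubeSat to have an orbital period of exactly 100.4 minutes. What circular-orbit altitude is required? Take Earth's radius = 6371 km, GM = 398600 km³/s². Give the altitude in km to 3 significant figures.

T = 100.4 min = 6024.0 s.
From T = 2π√(a³/μ): a = (μ T²/4π²)^(1/3) = (398600 × 6024.0² / 4π²)^(1/3) = 7156 km.
Altitude h = a − R = 7156 − 6371 = 785 km.

785 km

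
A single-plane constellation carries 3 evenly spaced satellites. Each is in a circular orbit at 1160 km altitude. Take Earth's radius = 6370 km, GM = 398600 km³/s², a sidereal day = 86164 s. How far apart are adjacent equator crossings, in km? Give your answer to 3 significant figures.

Semi-major axis a = 6370 + 1160 = 7530 km. Period T = 2π√(a³/μ) = 2π√(7530³/398600) = 6502.8 s = 108.38 min.
Single-satellite node shift = (6502.8/86164) × 360° = 27.17°.
With 3 satellites evenly phased, successive equator crossings are 27.17/3 = 9.056° apart.
That is 9.056 × 111.2 = 1007 km at the equator.

1010 km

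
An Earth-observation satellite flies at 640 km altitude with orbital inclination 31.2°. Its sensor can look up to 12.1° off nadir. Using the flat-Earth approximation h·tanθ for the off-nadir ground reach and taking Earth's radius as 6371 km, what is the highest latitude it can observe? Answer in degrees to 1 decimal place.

For a prograde orbit the ground track reaches latitude ±i = ±31.2°.
Sensor half-swath on the ground ≈ 640·tan(12.1°) = 137 km = 1.23° of latitude.
Maximum observable latitude ≈ 31.2 + 1.23 = 32.4°.

32.4°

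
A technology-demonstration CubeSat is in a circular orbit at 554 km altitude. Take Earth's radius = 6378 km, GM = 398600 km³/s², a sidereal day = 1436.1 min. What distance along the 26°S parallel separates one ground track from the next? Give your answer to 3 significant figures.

2400 km

Semi-major axis a = 6378 + 554 = 6932 km. Period T = 2π√(a³/μ) = 2π√(6932³/398600) = 5743.8 s = 95.73 min.
Node shift per orbit = (5743.8/86166) × 360° = 24.00°.
Equatorial spacing = 24.00 × 111.3 km/° = 2671 km.
At 26° latitude, spacing = 2671 × cos(26°) = 2401 km.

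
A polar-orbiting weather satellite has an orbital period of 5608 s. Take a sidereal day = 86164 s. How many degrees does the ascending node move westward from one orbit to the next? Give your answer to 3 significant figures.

During one orbit Earth rotates (5608.0 / 86164) × 360° = 23.43°.

23.4°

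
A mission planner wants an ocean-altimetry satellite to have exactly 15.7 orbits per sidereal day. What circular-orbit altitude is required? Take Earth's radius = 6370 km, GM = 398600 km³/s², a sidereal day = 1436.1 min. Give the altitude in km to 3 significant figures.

355 km

Required period T = 86166 / 15.7 = 5488.3 s.
From T = 2π√(a³/μ): a = (μ T²/4π²)^(1/3) = (398600 × 5488.3² / 4π²)^(1/3) = 6725 km.
Altitude h = a − R = 6725 − 6370 = 355 km.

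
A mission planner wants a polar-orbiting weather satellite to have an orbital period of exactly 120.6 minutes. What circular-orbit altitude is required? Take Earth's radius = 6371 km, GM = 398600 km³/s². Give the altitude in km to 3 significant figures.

1710 km

T = 120.6 min = 7236.0 s.
From T = 2π√(a³/μ): a = (μ T²/4π²)^(1/3) = (398600 × 7236.0² / 4π²)^(1/3) = 8086 km.
Altitude h = a − R = 8086 − 6371 = 1715 km.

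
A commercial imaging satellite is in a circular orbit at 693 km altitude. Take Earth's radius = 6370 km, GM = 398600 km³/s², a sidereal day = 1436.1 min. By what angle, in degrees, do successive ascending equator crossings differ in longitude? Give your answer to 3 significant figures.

Semi-major axis a = 6370 + 693 = 7063 km. Period T = 2π√(a³/μ) = 2π√(7063³/398600) = 5907.4 s = 98.46 min.
During one orbit Earth rotates (5907.4 / 86166) × 360° = 24.68°.

24.7°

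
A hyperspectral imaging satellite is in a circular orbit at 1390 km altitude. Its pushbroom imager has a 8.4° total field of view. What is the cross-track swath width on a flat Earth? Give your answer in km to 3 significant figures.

204 km

Half-angle = 8.4°/2 = 4.2°.
Swath width ≈ 2h·tan(θ/2) = 2 × 1390 × tan(4.2°) = 204.2 km.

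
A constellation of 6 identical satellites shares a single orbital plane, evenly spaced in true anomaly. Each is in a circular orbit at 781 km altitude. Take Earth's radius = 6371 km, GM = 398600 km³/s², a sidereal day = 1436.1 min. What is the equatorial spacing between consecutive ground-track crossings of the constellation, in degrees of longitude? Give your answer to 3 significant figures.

Semi-major axis a = 6371 + 781 = 7152 km. Period T = 2π√(a³/μ) = 2π√(7152³/398600) = 6019.4 s = 100.32 min.
Single-satellite node shift = (6019.4/86166) × 360° = 25.15°.
With 6 satellites evenly phased, successive equator crossings are 25.15/6 = 4.191° apart.

4.19°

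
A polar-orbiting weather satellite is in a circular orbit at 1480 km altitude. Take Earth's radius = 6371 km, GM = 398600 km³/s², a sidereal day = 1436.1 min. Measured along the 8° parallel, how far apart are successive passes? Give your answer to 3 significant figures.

3180 km

Semi-major axis a = 6371 + 1480 = 7851 km. Period T = 2π√(a³/μ) = 2π√(7851³/398600) = 6923.1 s = 115.38 min.
Node shift per orbit = (6923.1/86166) × 360° = 28.92°.
Equatorial spacing = 28.92 × 111.2 km/° = 3216 km.
At 8° latitude, spacing = 3216 × cos(8°) = 3185 km.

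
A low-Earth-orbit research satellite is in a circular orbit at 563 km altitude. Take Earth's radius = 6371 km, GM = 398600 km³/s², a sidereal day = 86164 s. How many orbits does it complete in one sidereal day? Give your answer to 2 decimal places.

14.99

Semi-major axis a = 6371 + 563 = 6934 km. Period T = 2π√(a³/μ) = 2π√(6934³/398600) = 5746.3 s = 95.77 min.
Orbits per sidereal day = 86164 / 5746.3 = 14.995.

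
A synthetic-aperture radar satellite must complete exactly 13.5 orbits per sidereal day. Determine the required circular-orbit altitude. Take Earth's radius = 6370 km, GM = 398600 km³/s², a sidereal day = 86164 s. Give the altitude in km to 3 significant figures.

Required period T = 86164 / 13.5 = 6382.5 s.
From T = 2π√(a³/μ): a = (μ T²/4π²)^(1/3) = (398600 × 6382.5² / 4π²)^(1/3) = 7437 km.
Altitude h = a − R = 7437 − 6370 = 1067 km.

1070 km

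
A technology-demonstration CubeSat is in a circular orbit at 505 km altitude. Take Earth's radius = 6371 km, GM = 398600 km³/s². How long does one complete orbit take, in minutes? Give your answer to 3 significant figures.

94.6 min

Semi-major axis a = 6371 + 505 = 6876 km. Period T = 2π√(a³/μ) = 2π√(6876³/398600) = 5674.3 s = 94.57 min.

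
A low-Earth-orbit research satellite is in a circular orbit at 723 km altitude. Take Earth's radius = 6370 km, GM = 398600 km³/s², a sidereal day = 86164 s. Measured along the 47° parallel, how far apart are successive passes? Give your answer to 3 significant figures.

Semi-major axis a = 6370 + 723 = 7093 km. Period T = 2π√(a³/μ) = 2π√(7093³/398600) = 5945.1 s = 99.08 min.
Node shift per orbit = (5945.1/86164) × 360° = 24.84°.
Equatorial spacing = 24.84 × 111.2 km/° = 2762 km.
At 47° latitude, spacing = 2762 × cos(47°) = 1883 km.

1880 km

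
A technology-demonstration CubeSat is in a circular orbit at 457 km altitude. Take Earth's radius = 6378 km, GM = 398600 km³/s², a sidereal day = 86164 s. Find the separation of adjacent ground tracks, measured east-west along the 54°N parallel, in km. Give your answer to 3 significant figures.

Semi-major axis a = 6378 + 457 = 6835 km. Period T = 2π√(a³/μ) = 2π√(6835³/398600) = 5623.7 s = 93.73 min.
Node shift per orbit = (5623.7/86164) × 360° = 23.50°.
Equatorial spacing = 23.50 × 111.3 km/° = 2616 km.
At 54° latitude, spacing = 2616 × cos(54°) = 1537 km.

1540 km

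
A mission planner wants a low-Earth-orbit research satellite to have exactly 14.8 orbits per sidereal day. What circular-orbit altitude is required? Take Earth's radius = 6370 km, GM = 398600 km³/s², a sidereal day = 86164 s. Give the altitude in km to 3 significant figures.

Required period T = 86164 / 14.8 = 5821.9 s.
From T = 2π√(a³/μ): a = (μ T²/4π²)^(1/3) = (398600 × 5821.9² / 4π²)^(1/3) = 6995 km.
Altitude h = a − R = 6995 − 6370 = 625 km.

625 km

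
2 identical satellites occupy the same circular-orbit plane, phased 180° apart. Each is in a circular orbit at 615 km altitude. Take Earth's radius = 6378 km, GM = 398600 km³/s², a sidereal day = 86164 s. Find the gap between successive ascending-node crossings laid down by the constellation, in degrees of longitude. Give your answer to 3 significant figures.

Semi-major axis a = 6378 + 615 = 6993 km. Period T = 2π√(a³/μ) = 2π√(6993³/398600) = 5819.8 s = 97.00 min.
Single-satellite node shift = (5819.8/86164) × 360° = 24.32°.
With 2 satellites evenly phased, successive equator crossings are 24.32/2 = 12.158° apart.

12.2°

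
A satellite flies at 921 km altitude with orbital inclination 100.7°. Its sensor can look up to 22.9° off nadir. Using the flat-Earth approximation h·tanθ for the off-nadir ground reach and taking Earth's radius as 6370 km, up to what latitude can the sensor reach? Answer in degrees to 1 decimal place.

Retrograde orbit: the ground track reaches ±(180° − i) = ±(180 − 100.7) = ±79.3°.
Sensor half-swath on the ground ≈ 921·tan(22.9°) = 389 km = 3.50° of latitude.
Maximum observable latitude ≈ 79.3 + 3.50 = 82.8°.

82.8°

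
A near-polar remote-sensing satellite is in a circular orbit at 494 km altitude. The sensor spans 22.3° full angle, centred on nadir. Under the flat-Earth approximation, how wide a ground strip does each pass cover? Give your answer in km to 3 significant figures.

195 km

Half-angle = 22.3°/2 = 11.15°.
Swath width ≈ 2h·tan(θ/2) = 2 × 494 × tan(11.15°) = 194.7 km.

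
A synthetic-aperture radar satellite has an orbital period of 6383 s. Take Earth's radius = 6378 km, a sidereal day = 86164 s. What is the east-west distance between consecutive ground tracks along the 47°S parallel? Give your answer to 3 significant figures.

Node shift per orbit = (6383.0/86164) × 360° = 26.67°.
Equatorial spacing = 26.67 × 111.3 km/° = 2969 km.
At 47° latitude, spacing = 2969 × cos(47°) = 2025 km.

2020 km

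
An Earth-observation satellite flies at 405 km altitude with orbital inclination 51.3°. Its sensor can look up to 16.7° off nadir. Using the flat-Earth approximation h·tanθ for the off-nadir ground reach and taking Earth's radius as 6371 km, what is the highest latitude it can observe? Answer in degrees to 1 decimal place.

52.4°

For a prograde orbit the ground track reaches latitude ±i = ±51.3°.
Sensor half-swath on the ground ≈ 405·tan(16.7°) = 122 km = 1.09° of latitude.
Maximum observable latitude ≈ 51.3 + 1.09 = 52.4°.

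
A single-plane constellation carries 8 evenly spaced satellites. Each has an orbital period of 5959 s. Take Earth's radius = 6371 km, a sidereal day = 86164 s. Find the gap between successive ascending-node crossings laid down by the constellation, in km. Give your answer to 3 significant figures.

Single-satellite node shift = (5959.0/86164) × 360° = 24.90°.
With 8 satellites evenly phased, successive equator crossings are 24.90/8 = 3.112° apart.
That is 3.112 × 111.2 = 346 km at the equator.

346 km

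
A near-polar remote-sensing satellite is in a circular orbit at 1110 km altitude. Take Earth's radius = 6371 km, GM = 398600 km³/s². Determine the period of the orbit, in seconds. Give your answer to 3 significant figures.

6440 seconds

Semi-major axis a = 6371 + 1110 = 7481 km. Period T = 2π√(a³/μ) = 2π√(7481³/398600) = 6439.5 s = 107.32 min.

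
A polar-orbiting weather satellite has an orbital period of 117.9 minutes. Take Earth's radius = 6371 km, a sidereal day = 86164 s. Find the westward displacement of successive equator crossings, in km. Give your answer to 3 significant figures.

T = 117.9 min = 7074.0 s.
During one orbit Earth rotates (7074.0 / 86164) × 360° = 29.56°.
At the equator that is 29.56° × (2π·6371/360) km/° = 29.56 × 111.2 = 3286 km.

3290 km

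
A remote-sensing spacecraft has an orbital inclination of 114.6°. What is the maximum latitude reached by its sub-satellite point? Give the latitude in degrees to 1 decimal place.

Retrograde orbit: the ground track reaches ±(180° − i) = ±(180 − 114.6) = ±65.4°.

65.4°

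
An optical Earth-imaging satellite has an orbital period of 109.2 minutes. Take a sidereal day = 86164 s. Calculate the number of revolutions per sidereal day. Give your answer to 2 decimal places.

13.15

T = 109.2 min = 6552.0 s.
Orbits per sidereal day = 86164 / 6552.0 = 13.151.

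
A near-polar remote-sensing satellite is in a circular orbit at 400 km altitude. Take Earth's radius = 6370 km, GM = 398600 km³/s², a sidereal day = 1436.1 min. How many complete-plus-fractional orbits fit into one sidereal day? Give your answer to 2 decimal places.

15.54

Semi-major axis a = 6370 + 400 = 6770 km. Period T = 2π√(a³/μ) = 2π√(6770³/398600) = 5543.6 s = 92.39 min.
Orbits per sidereal day = 86166 / 5543.6 = 15.543.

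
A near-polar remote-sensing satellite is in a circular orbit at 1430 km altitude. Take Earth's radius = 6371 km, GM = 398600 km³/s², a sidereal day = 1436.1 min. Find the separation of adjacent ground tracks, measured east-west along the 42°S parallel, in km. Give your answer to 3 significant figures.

Semi-major axis a = 6371 + 1430 = 7801 km. Period T = 2π√(a³/μ) = 2π√(7801³/398600) = 6857.0 s = 114.28 min.
Node shift per orbit = (6857.0/86166) × 360° = 28.65°.
Equatorial spacing = 28.65 × 111.2 km/° = 3186 km.
At 42° latitude, spacing = 3186 × cos(42°) = 2367 km.

2370 km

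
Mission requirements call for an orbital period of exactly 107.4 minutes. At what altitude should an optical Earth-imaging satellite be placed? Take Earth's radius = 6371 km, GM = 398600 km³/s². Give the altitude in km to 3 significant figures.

1110 km

T = 107.4 min = 6444.0 s.
From T = 2π√(a³/μ): a = (μ T²/4π²)^(1/3) = (398600 × 6444.0² / 4π²)^(1/3) = 7485 km.
Altitude h = a − R = 7485 − 6371 = 1114 km.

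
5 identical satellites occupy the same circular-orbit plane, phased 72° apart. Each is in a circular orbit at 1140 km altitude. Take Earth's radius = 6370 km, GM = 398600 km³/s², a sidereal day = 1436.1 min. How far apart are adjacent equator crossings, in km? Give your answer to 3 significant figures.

602 km

Semi-major axis a = 6370 + 1140 = 7510 km. Period T = 2π√(a³/μ) = 2π√(7510³/398600) = 6477.0 s = 107.95 min.
Single-satellite node shift = (6477.0/86166) × 360° = 27.06°.
With 5 satellites evenly phased, successive equator crossings are 27.06/5 = 5.412° apart.
That is 5.412 × 111.2 = 602 km at the equator.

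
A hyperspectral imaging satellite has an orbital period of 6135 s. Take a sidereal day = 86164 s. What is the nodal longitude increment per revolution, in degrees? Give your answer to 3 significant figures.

During one orbit Earth rotates (6135.0 / 86164) × 360° = 25.63°.

25.6°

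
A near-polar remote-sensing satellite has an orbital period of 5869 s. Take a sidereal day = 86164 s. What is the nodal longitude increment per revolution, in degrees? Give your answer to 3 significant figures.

24.5°

During one orbit Earth rotates (5869.0 / 86164) × 360° = 24.52°.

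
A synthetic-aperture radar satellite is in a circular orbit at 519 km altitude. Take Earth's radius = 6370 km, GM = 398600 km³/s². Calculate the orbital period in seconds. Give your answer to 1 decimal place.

Semi-major axis a = 6370 + 519 = 6889 km. Period T = 2π√(a³/μ) = 2π√(6889³/398600) = 5690.4 s = 94.84 min.

5690.4 seconds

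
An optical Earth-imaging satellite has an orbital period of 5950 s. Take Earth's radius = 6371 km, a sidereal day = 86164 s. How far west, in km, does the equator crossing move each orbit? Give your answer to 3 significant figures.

During one orbit Earth rotates (5950.0 / 86164) × 360° = 24.86°.
At the equator that is 24.86° × (2π·6371/360) km/° = 24.86 × 111.2 = 2764 km.

2760 km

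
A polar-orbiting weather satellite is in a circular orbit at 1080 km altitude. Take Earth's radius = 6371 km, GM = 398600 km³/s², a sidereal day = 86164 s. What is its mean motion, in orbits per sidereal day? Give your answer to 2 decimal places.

13.46

Semi-major axis a = 6371 + 1080 = 7451 km. Period T = 2π√(a³/μ) = 2π√(7451³/398600) = 6400.8 s = 106.68 min.
Orbits per sidereal day = 86164 / 6400.8 = 13.461.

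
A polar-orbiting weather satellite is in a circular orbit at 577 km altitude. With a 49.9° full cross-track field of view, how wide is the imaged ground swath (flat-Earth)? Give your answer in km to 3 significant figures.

537 km

Half-angle = 49.9°/2 = 24.95°.
Swath width ≈ 2h·tan(θ/2) = 2 × 577 × tan(24.95°) = 536.9 km.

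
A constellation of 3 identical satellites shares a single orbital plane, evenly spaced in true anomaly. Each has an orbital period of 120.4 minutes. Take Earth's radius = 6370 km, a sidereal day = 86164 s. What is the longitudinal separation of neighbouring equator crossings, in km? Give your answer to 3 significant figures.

T = 120.4 min = 7224.0 s.
Single-satellite node shift = (7224.0/86164) × 360° = 30.18°.
With 3 satellites evenly phased, successive equator crossings are 30.18/3 = 10.061° apart.
That is 10.061 × 111.2 = 1119 km at the equator.

1120 km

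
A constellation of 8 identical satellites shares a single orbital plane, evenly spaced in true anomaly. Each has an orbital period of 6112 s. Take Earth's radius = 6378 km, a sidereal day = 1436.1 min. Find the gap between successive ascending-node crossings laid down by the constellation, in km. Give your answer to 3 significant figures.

355 km

Single-satellite node shift = (6112.0/86166) × 360° = 25.54°.
With 8 satellites evenly phased, successive equator crossings are 25.54/8 = 3.192° apart.
That is 3.192 × 111.3 = 355 km at the equator.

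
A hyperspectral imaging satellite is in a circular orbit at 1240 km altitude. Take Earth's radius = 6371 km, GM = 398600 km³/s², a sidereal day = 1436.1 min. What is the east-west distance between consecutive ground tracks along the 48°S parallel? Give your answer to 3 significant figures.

Semi-major axis a = 6371 + 1240 = 7611 km. Period T = 2π√(a³/μ) = 2π√(7611³/398600) = 6608.1 s = 110.13 min.
Node shift per orbit = (6608.1/86166) × 360° = 27.61°.
Equatorial spacing = 27.61 × 111.2 km/° = 3070 km.
At 48° latitude, spacing = 3070 × cos(48°) = 2054 km.

2050 km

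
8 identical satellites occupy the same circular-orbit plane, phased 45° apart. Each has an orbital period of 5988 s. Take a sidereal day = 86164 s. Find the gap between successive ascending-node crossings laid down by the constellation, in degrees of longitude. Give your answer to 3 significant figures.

3.13°

Single-satellite node shift = (5988.0/86164) × 360° = 25.02°.
With 8 satellites evenly phased, successive equator crossings are 25.02/8 = 3.127° apart.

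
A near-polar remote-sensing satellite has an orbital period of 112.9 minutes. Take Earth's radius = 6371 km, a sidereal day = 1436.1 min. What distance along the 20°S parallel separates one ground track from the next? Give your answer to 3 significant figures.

T = 112.9 min = 6774.0 s.
Node shift per orbit = (6774.0/86166) × 360° = 28.30°.
Equatorial spacing = 28.30 × 111.2 km/° = 3147 km.
At 20° latitude, spacing = 3147 × cos(20°) = 2957 km.

2960 km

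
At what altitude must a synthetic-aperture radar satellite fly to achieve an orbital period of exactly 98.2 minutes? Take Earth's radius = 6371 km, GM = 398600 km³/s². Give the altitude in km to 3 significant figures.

T = 98.2 min = 5892.0 s.
From T = 2π√(a³/μ): a = (μ T²/4π²)^(1/3) = (398600 × 5892.0² / 4π²)^(1/3) = 7051 km.
Altitude h = a − R = 7051 − 6371 = 680 km.

680 km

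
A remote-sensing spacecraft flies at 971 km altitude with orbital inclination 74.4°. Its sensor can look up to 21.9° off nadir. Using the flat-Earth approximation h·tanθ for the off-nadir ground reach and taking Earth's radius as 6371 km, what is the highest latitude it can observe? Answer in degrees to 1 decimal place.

For a prograde orbit the ground track reaches latitude ±i = ±74.4°.
Sensor half-swath on the ground ≈ 971·tan(21.9°) = 390 km = 3.51° of latitude.
Maximum observable latitude ≈ 74.4 + 3.51 = 77.9°.

77.9°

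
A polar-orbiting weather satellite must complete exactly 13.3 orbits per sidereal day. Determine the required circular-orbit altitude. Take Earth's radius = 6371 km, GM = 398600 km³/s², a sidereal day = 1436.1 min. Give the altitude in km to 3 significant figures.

Required period T = 86166 / 13.3 = 6478.6 s.
From T = 2π√(a³/μ): a = (μ T²/4π²)^(1/3) = (398600 × 6478.6² / 4π²)^(1/3) = 7511 km.
Altitude h = a − R = 7511 − 6371 = 1140 km.

1140 km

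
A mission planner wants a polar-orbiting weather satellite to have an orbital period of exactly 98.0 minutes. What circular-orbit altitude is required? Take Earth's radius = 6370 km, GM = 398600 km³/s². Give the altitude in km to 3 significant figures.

671 km

T = 98.0 min = 5880.0 s.
From T = 2π√(a³/μ): a = (μ T²/4π²)^(1/3) = (398600 × 5880.0² / 4π²)^(1/3) = 7041 km.
Altitude h = a − R = 7041 − 6370 = 671 km.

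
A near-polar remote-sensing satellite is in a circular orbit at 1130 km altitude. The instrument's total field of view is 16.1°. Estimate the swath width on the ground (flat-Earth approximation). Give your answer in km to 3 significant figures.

Half-angle = 16.1°/2 = 8.05°.
Swath width ≈ 2h·tan(θ/2) = 2 × 1130 × tan(8.05°) = 319.6 km.

320 km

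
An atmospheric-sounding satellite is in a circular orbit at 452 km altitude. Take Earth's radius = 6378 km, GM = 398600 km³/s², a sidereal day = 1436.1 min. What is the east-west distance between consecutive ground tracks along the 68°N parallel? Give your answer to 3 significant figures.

979 km

Semi-major axis a = 6378 + 452 = 6830 km. Period T = 2π√(a³/μ) = 2π√(6830³/398600) = 5617.5 s = 93.62 min.
Node shift per orbit = (5617.5/86166) × 360° = 23.47°.
Equatorial spacing = 23.47 × 111.3 km/° = 2613 km.
At 68° latitude, spacing = 2613 × cos(68°) = 979 km.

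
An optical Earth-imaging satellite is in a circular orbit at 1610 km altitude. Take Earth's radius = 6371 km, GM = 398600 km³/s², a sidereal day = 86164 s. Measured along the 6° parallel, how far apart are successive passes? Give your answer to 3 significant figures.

Semi-major axis a = 6371 + 1610 = 7981 km. Period T = 2π√(a³/μ) = 2π√(7981³/398600) = 7095.7 s = 118.26 min.
Node shift per orbit = (7095.7/86164) × 360° = 29.65°.
Equatorial spacing = 29.65 × 111.2 km/° = 3297 km.
At 6° latitude, spacing = 3297 × cos(6°) = 3278 km.

3280 km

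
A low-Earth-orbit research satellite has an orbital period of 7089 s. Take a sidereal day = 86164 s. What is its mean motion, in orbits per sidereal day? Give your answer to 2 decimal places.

12.15

Orbits per sidereal day = 86164 / 7089.0 = 12.155.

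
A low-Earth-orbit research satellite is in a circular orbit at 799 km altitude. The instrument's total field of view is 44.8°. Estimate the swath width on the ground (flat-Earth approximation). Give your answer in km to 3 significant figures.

Half-angle = 44.8°/2 = 22.4°.
Swath width ≈ 2h·tan(θ/2) = 2 × 799 × tan(22.4°) = 658.6 km.

659 km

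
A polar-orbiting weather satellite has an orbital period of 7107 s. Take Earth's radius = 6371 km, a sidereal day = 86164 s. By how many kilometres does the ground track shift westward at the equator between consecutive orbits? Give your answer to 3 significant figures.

3300 km

During one orbit Earth rotates (7107.0 / 86164) × 360° = 29.69°.
At the equator that is 29.69° × (2π·6371/360) km/° = 29.69 × 111.2 = 3302 km.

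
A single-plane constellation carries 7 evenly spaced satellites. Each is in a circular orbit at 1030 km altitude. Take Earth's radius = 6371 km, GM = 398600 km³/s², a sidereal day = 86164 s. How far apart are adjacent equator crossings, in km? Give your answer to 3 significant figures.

Semi-major axis a = 6371 + 1030 = 7401 km. Period T = 2π√(a³/μ) = 2π√(7401³/398600) = 6336.5 s = 105.61 min.
Single-satellite node shift = (6336.5/86164) × 360° = 26.47°.
With 7 satellites evenly phased, successive equator crossings are 26.47/7 = 3.782° apart.
That is 3.782 × 111.2 = 421 km at the equator.

421 km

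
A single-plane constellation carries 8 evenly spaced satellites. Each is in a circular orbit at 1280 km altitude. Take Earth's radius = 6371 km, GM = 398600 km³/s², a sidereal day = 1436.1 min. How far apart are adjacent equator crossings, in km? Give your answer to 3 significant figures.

Semi-major axis a = 6371 + 1280 = 7651 km. Period T = 2π√(a³/μ) = 2π√(7651³/398600) = 6660.2 s = 111.00 min.
Single-satellite node shift = (6660.2/86166) × 360° = 27.83°.
With 8 satellites evenly phased, successive equator crossings are 27.83/8 = 3.478° apart.
That is 3.478 × 111.2 = 387 km at the equator.

387 km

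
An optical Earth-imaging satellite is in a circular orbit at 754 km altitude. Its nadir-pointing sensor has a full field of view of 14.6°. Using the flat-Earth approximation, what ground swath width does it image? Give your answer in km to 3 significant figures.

Half-angle = 14.6°/2 = 7.3°.
Swath width ≈ 2h·tan(θ/2) = 2 × 754 × tan(7.3°) = 193.2 km.

193 km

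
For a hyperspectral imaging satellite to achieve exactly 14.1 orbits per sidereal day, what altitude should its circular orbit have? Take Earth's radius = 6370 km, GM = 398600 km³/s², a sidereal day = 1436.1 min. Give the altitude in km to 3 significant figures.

Required period T = 86166 / 14.1 = 6111.1 s.
From T = 2π√(a³/μ): a = (μ T²/4π²)^(1/3) = (398600 × 6111.1² / 4π²)^(1/3) = 7224 km.
Altitude h = a − R = 7224 − 6370 = 854 km.

854 km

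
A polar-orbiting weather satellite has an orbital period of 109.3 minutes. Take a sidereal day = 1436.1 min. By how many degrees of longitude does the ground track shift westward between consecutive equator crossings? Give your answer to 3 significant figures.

T = 109.3 min = 6558.0 s.
During one orbit Earth rotates (6558.0 / 86166) × 360° = 27.40°.

27.4°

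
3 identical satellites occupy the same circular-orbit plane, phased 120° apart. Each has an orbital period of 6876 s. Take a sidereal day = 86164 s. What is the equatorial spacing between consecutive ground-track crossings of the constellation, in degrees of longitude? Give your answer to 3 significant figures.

Single-satellite node shift = (6876.0/86164) × 360° = 28.73°.
With 3 satellites evenly phased, successive equator crossings are 28.73/3 = 9.576° apart.

9.58°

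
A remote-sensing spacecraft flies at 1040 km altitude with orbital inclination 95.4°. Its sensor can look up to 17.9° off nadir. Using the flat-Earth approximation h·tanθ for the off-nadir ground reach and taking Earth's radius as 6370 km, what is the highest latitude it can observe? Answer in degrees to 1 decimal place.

87.6°

Retrograde orbit: the ground track reaches ±(180° − i) = ±(180 − 95.4) = ±84.6°.
Sensor half-swath on the ground ≈ 1040·tan(17.9°) = 336 km = 3.02° of latitude.
Maximum observable latitude ≈ 84.6 + 3.02 = 87.6°.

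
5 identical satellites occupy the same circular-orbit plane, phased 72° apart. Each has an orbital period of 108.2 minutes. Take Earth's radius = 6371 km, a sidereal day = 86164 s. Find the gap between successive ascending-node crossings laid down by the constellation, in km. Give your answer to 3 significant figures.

603 km

T = 108.2 min = 6492.0 s.
Single-satellite node shift = (6492.0/86164) × 360° = 27.12°.
With 5 satellites evenly phased, successive equator crossings are 27.12/5 = 5.425° apart.
That is 5.425 × 111.2 = 603 km at the equator.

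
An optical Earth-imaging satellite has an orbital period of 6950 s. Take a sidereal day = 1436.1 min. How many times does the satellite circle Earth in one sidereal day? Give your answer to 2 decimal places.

12.40

Orbits per sidereal day = 86166 / 6950.0 = 12.398.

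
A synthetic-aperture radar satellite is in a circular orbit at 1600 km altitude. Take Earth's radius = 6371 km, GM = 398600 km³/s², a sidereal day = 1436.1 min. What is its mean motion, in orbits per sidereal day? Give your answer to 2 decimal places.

Semi-major axis a = 6371 + 1600 = 7971 km. Period T = 2π√(a³/μ) = 2π√(7971³/398600) = 7082.4 s = 118.04 min.
Orbits per sidereal day = 86166 / 7082.4 = 12.166.

12.17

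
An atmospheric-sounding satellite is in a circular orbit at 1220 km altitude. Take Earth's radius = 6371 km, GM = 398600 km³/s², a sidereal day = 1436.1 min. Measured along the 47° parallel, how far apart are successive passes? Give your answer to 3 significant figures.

2090 km

Semi-major axis a = 6371 + 1220 = 7591 km. Period T = 2π√(a³/μ) = 2π√(7591³/398600) = 6582.0 s = 109.70 min.
Node shift per orbit = (6582.0/86166) × 360° = 27.50°.
Equatorial spacing = 27.50 × 111.2 km/° = 3058 km.
At 47° latitude, spacing = 3058 × cos(47°) = 2085 km.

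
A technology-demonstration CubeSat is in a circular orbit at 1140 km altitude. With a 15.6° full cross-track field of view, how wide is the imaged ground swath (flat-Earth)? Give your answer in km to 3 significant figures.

Half-angle = 15.6°/2 = 7.8°.
Swath width ≈ 2h·tan(θ/2) = 2 × 1140 × tan(7.8°) = 312.3 km.

312 km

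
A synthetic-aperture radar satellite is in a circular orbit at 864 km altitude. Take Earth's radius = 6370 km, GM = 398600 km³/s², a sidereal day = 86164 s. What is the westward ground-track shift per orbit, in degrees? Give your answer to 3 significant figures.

Semi-major axis a = 6370 + 864 = 7234 km. Period T = 2π√(a³/μ) = 2π√(7234³/398600) = 6123.2 s = 102.05 min.
During one orbit Earth rotates (6123.2 / 86164) × 360° = 25.58°.

25.6°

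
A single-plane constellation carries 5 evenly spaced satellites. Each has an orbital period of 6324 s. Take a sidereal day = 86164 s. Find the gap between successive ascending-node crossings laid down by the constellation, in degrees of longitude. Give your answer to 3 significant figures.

5.28°

Single-satellite node shift = (6324.0/86164) × 360° = 26.42°.
With 5 satellites evenly phased, successive equator crossings are 26.42/5 = 5.284° apart.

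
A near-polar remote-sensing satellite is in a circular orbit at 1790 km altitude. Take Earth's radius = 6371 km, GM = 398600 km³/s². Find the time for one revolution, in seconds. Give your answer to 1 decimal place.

7337.1 seconds

Semi-major axis a = 6371 + 1790 = 8161 km. Period T = 2π√(a³/μ) = 2π√(8161³/398600) = 7337.1 s = 122.29 min.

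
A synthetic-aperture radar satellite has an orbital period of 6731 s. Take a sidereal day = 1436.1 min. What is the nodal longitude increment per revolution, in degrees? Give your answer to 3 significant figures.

28.1°

During one orbit Earth rotates (6731.0 / 86166) × 360° = 28.12°.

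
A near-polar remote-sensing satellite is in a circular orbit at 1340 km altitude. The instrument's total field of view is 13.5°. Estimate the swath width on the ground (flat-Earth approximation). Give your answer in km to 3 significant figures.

317 km

Half-angle = 13.5°/2 = 6.75°.
Swath width ≈ 2h·tan(θ/2) = 2 × 1340 × tan(6.75°) = 317.2 km.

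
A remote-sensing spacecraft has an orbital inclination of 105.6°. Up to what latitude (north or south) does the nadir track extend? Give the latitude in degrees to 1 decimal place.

74.4°

Retrograde orbit: the ground track reaches ±(180° − i) = ±(180 − 105.6) = ±74.4°.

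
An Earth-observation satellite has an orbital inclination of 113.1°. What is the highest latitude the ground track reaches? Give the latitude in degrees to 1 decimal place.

Retrograde orbit: the ground track reaches ±(180° − i) = ±(180 − 113.1) = ±66.9°.

66.9°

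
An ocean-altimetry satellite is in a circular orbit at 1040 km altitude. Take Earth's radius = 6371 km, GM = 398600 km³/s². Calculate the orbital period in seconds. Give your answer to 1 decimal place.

Semi-major axis a = 6371 + 1040 = 7411 km. Period T = 2π√(a³/μ) = 2π√(7411³/398600) = 6349.3 s = 105.82 min.

6349.3 seconds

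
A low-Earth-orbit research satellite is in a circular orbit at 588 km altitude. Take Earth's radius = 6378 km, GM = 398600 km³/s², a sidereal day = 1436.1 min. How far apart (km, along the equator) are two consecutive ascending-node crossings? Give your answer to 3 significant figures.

2690 km

Semi-major axis a = 6378 + 588 = 6966 km. Period T = 2π√(a³/μ) = 2π√(6966³/398600) = 5786.1 s = 96.44 min.
During one orbit Earth rotates (5786.1 / 86166) × 360° = 24.17°.
At the equator that is 24.17° × (2π·6378/360) km/° = 24.17 × 111.3 = 2691 km.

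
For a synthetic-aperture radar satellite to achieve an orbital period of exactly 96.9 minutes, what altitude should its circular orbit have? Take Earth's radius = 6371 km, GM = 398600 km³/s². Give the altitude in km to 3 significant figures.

617 km

T = 96.9 min = 5814.0 s.
From T = 2π√(a³/μ): a = (μ T²/4π²)^(1/3) = (398600 × 5814.0² / 4π²)^(1/3) = 6988 km.
Altitude h = a − R = 6988 − 6371 = 617 km.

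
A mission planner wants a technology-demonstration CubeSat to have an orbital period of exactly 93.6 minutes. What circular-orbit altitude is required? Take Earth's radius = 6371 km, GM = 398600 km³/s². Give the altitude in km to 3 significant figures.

458 km

T = 93.6 min = 5616.0 s.
From T = 2π√(a³/μ): a = (μ T²/4π²)^(1/3) = (398600 × 5616.0² / 4π²)^(1/3) = 6829 km.
Altitude h = a − R = 6829 − 6371 = 458 km.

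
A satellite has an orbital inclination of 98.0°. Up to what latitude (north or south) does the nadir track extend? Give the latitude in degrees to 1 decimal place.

82.0°

Retrograde orbit: the ground track reaches ±(180° − i) = ±(180 − 98.0) = ±82.0°.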